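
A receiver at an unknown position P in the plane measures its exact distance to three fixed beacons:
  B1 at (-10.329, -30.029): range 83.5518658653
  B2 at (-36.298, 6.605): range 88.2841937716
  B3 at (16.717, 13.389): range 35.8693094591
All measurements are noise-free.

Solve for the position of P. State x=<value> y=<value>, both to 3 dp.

eq1: (x + 10.329)² + (y + 30.029)² = 83.5518658653²
eq2: (x + 36.298)² + (y − 6.605)² = 88.2841937716²
eq3: (x − 16.717)² + (y − 13.389)² = 35.8693094591²
eq3−eq1, eq3−eq2 (x²,y² cancel):
  -54.092·x − 86.836·y = -5144.601256
  -106.030·x − 13.568·y = -5605.044090
det = -54.092·-13.568 − -86.836·-106.030 = -8473.300824
x = (-5144.601256·-13.568 − -86.836·-5605.044090) / -8473.300824 = 49.203689
y = (-54.092·-5605.044090 − -5144.601256·-106.030) / -8473.300824 = 28.594999

x=49.204 y=28.595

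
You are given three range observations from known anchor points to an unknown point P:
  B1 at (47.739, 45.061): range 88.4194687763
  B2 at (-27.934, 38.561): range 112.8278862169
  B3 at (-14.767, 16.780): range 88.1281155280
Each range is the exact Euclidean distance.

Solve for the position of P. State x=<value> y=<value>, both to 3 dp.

x=49.673 y=-43.337

eq1: (x − 47.739)² + (y − 45.061)² = 88.4194687763²
eq2: (x + 27.934)² + (y − 38.561)² = 112.8278862169²
eq3: (x + 14.767)² + (y − 16.780)² = 88.1281155280²
eq2−eq3, eq2−eq1 (x²,y² cancel):
  26.334·x − 43.562·y = 3195.940774
  151.346·x + 13.000·y = 6954.376214
det = 26.334·13.000 − -43.562·151.346 = 6935.276452
x = (3195.940774·13.000 − -43.562·6954.376214) / 6935.276452 = 49.672680
y = (26.334·6954.376214 − 3195.940774·151.346) / 6935.276452 = -43.337322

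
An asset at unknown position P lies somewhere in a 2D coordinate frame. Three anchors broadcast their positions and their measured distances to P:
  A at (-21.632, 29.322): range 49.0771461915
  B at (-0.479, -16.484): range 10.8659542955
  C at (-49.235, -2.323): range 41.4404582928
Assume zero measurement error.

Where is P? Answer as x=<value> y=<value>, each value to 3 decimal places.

x=-11.133 y=-18.619

eq1: (x + 21.632)² + (y − 29.322)² = 49.0771461915²
eq2: (x + 0.479)² + (y + 16.484)² = 10.8659542955²
eq3: (x + 49.235)² + (y + 2.323)² = 41.4404582928²
eq3−eq2, eq3−eq1 (x²,y² cancel):
  97.512·x − 28.322·y = -558.287236
  55.206·x + 63.290·y = -1793.013141
det = 97.512·63.290 − -28.322·55.206 = 7735.078812
x = (-558.287236·63.290 − -28.322·-1793.013141) / 7735.078812 = -11.133140
y = (97.512·-1793.013141 − -558.287236·55.206) / 7735.078812 = -18.619008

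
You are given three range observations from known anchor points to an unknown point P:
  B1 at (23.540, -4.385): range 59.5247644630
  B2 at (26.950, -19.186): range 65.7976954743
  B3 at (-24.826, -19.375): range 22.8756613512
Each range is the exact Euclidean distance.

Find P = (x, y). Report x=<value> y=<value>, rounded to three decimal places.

eq1: (x − 23.540)² + (y + 4.385)² = 59.5247644630²
eq2: (x − 26.950)² + (y + 19.186)² = 65.7976954743²
eq3: (x + 24.826)² + (y + 19.375)² = 22.8756613512²
eq1−eq2, eq1−eq3 (x²,y² cancel):
  6.820·x − 29.602·y = -265.093874
  -96.732·x − 29.980·y = 3438.262778
det = 6.820·-29.980 − -29.602·-96.732 = -3067.924264
x = (-265.093874·-29.980 − -29.602·3438.262778) / -3067.924264 = -35.765866
y = (6.820·3438.262778 − -265.093874·-96.732) / -3067.924264 = 0.715177

x=-35.766 y=0.715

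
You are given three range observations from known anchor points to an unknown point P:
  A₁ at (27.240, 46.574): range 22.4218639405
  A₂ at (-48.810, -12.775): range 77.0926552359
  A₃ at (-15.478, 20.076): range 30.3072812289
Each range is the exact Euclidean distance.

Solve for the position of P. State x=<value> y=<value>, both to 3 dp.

eq1: (x − 27.240)² + (y − 46.574)² = 22.4218639405²
eq2: (x + 48.810)² + (y + 12.775)² = 77.0926552359²
eq3: (x + 15.478)² + (y − 20.076)² = 30.3072812289²
eq2−eq1, eq2−eq3 (x²,y² cancel):
  152.100·x + 118.698·y = 5806.075860
  66.664·x + 65.702·y = 3121.743731
det = 152.100·65.702 − 118.698·66.664 = 2080.390728
x = (5806.075860·65.702 − 118.698·3121.743731) / 2080.390728 = 5.251926
y = (152.100·3121.743731 − 5806.075860·66.664) / 2080.390728 = 42.184855

x=5.252 y=42.185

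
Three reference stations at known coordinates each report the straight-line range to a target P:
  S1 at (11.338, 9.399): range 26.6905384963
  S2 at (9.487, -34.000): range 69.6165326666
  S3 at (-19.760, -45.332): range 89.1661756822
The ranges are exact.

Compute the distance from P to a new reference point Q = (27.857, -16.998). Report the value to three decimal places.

52.706

eq1: (x − 11.338)² + (y − 9.399)² = 26.6905384963²
eq2: (x − 9.487)² + (y + 34.000)² = 69.6165326666²
eq3: (x + 19.760)² + (y + 45.332)² = 89.1661756822²
eq2−eq3, eq2−eq1 (x²,y² cancel):
  -58.494·x − 22.664·y = -1904.700610
  3.702·x + 86.798·y = 3104.965051
det = -58.494·86.798 − -22.664·3.702 = -4993.260084
x = (-1904.700610·86.798 − -22.664·3104.965051) / -4993.260084 = 19.016289
y = (-58.494·3104.965051 − -1904.700610·3.702) / -4993.260084 = 34.961252
|P − Q| = √((19.016289 − 27.857)² + (34.961252 − -16.998)²) = 52.705996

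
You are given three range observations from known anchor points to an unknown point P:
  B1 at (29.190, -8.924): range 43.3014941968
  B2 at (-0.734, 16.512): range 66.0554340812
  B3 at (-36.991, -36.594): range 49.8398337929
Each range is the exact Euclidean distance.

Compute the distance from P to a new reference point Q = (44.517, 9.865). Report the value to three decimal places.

eq1: (x − 29.190)² + (y + 8.924)² = 43.3014941968²
eq2: (x + 0.734)² + (y − 16.512)² = 66.0554340812²
eq3: (x + 36.991)² + (y + 36.594)² = 49.8398337929²
eq1−eq2, eq1−eq3 (x²,y² cancel):
  -59.848·x + 50.872·y = -3146.809948
  -132.362·x − 55.340·y = 1166.771408
det = -59.848·-55.340 − 50.872·-132.362 = 10045.507984
x = (-3146.809948·-55.340 − 50.872·1166.771408) / 10045.507984 = 11.426845
y = (-59.848·1166.771408 − -3146.809948·-132.362) / 10045.507984 = -48.414375
|P − Q| = √((11.426845 − 44.517)² + (-48.414375 − 9.865)²) = 67.018236

67.018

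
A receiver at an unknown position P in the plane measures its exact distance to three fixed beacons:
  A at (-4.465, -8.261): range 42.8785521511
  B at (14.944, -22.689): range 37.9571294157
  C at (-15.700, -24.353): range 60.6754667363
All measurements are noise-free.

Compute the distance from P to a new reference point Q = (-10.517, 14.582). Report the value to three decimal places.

45.126

eq1: (x + 4.465)² + (y + 8.261)² = 42.8785521511²
eq2: (x − 14.944)² + (y + 22.689)² = 37.9571294157²
eq3: (x + 15.700)² + (y + 24.353)² = 60.6754667363²
eq1−eq2, eq1−eq3 (x²,y² cancel):
  38.818·x − 28.856·y = 1047.760072
  -22.470·x − 32.184·y = -1091.563766
det = 38.818·-32.184 − -28.856·-22.470 = -1897.712832
x = (1047.760072·-32.184 − -28.856·-1091.563766) / -1897.712832 = 34.367304
y = (38.818·-1091.563766 − 1047.760072·-22.470) / -1897.712832 = 9.922025
|P − Q| = √((34.367304 − -10.517)² + (9.922025 − 14.582)²) = 45.125560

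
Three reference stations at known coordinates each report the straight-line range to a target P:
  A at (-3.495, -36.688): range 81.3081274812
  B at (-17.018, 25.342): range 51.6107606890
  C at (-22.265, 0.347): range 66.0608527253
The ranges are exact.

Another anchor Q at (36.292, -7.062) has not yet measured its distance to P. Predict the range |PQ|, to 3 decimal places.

42.844

eq1: (x + 3.495)² + (y + 36.688)² = 81.3081274812²
eq2: (x + 17.018)² + (y − 25.342)² = 51.6107606890²
eq3: (x + 22.265)² + (y − 0.347)² = 66.0608527253²
eq2−eq1, eq2−eq3 (x²,y² cancel):
  27.046·x − 124.060·y = -3520.945895
  -10.494·x − 49.990·y = -2136.344298
det = 27.046·-49.990 − -124.060·-10.494 = -2653.915180
x = (-3520.945895·-49.990 − -124.060·-2136.344298) / -2653.915180 = 33.543946
y = (27.046·-2136.344298 − -3520.945895·-10.494) / -2653.915180 = 35.693821
|P − Q| = √((33.543946 − 36.292)² + (35.693821 − -7.062)²) = 42.844043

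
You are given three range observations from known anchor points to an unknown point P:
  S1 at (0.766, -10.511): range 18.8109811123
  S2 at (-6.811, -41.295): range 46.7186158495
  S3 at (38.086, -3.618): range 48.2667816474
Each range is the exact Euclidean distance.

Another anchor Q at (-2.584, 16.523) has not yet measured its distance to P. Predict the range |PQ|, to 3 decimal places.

eq1: (x − 0.766)² + (y + 10.511)² = 18.8109811123²
eq2: (x + 6.811)² + (y + 41.295)² = 46.7186158495²
eq3: (x − 38.086)² + (y + 3.618)² = 48.2667816474²
eq1−eq2, eq1−eq3 (x²,y² cancel):
  -15.154·x − 61.568·y = -188.177187
  74.640·x + 13.786·y = -623.263757
det = -15.154·13.786 − -61.568·74.640 = 4386.522476
x = (-188.177187·13.786 − -61.568·-623.263757) / 4386.522476 = -9.339360
y = (-15.154·-623.263757 − -188.177187·74.640) / 4386.522476 = 5.355150
|P − Q| = √((-9.339360 − -2.584)² + (5.355150 − 16.523)²) = 13.052041

13.052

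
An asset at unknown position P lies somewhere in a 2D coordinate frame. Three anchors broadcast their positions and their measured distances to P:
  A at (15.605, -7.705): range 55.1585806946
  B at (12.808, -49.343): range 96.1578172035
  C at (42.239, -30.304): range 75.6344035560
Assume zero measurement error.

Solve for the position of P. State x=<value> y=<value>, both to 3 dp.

eq1: (x − 15.605)² + (y + 7.705)² = 55.1585806946²
eq2: (x − 12.808)² + (y + 49.343)² = 96.1578172035²
eq3: (x − 42.239)² + (y + 30.304)² = 75.6344035560²
eq2−eq3, eq2−eq1 (x²,y² cancel):
  58.862·x + 38.078·y = 3629.451832
  5.594·x + 83.276·y = 3907.963322
det = 58.862·83.276 − 38.078·5.594 = 4688.783580
x = (3629.451832·83.276 − 38.078·3907.963322) / 4688.783580 = 32.724650
y = (58.862·3907.963322 − 3629.451832·5.594) / 4688.783580 = 44.729593

x=32.725 y=44.730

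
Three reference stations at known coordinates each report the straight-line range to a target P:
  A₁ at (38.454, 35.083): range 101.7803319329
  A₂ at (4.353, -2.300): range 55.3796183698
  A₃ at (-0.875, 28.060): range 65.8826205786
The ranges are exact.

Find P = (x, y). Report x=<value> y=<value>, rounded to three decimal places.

eq1: (x − 38.454)² + (y − 35.083)² = 101.7803319329²
eq2: (x − 4.353)² + (y + 2.300)² = 55.3796183698²
eq3: (x + 0.875)² + (y − 28.060)² = 65.8826205786²
eq2−eq1, eq2−eq3 (x²,y² cancel):
  68.202·x + 74.766·y = -4607.045442
  -10.456·x + 60.720·y = -509.726948
det = 68.202·60.720 − 74.766·-10.456 = 4922.978736
x = (-4607.045442·60.720 − 74.766·-509.726948) / 4922.978736 = -49.081982
y = (68.202·-509.726948 − -4607.045442·-10.456) / 4922.978736 = -16.846643

x=-49.082 y=-16.847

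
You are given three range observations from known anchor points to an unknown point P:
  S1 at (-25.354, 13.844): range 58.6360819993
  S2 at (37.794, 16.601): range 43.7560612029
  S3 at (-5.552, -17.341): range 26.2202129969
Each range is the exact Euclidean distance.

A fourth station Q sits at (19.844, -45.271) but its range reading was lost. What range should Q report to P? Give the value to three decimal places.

eq1: (x + 25.354)² + (y − 13.844)² = 58.6360819993²
eq2: (x − 37.794)² + (y − 16.601)² = 43.7560612029²
eq3: (x + 5.552)² + (y + 17.341)² = 26.2202129969²
eq1−eq3, eq1−eq2 (x²,y² cancel):
  39.604·x − 62.370·y = 2247.743876
  126.296·x + 5.514·y = 2393.095205
det = 39.604·5.514 − -62.370·126.296 = 8095.457976
x = (2247.743876·5.514 − -62.370·2393.095205) / 8095.457976 = 19.968161
y = (39.604·2393.095205 − 2247.743876·126.296) / 8095.457976 = -23.359385
|P − Q| = √((19.968161 − 19.844)² + (-23.359385 − -45.271)²) = 21.911967

21.912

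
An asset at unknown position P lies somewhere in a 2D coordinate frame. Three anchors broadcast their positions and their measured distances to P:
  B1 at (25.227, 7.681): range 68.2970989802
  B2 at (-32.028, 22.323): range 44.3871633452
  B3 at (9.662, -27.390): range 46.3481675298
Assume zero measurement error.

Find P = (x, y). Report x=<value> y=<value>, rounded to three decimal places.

eq1: (x − 25.227)² + (y − 7.681)² = 68.2970989802²
eq2: (x + 32.028)² + (y − 22.323)² = 44.3871633452²
eq3: (x − 9.662)² + (y + 27.390)² = 46.3481675298²
eq3−eq1, eq3−eq2 (x²,y² cancel):
  31.130·x + 70.142·y = -2664.508150
  -83.380·x + 99.426·y = 858.475133
det = 31.130·99.426 − 70.142·-83.380 = 8943.571340
x = (-2664.508150·99.426 − 70.142·858.475133) / 8943.571340 = -36.354219
y = (31.130·858.475133 − -2664.508150·-83.380) / 8943.571340 = -21.852832

x=-36.354 y=-21.853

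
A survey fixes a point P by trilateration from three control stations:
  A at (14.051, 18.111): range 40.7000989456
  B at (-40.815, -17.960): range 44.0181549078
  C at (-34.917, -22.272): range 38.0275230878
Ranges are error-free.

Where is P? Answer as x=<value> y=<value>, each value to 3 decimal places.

x=3.092 y=-21.086

eq1: (x − 14.051)² + (y − 18.111)² = 40.7000989456²
eq2: (x + 40.815)² + (y + 17.960)² = 44.0181549078²
eq3: (x + 34.917)² + (y + 22.272)² = 38.0275230878²
eq2−eq1, eq2−eq3 (x²,y² cancel):
  109.732·x + 72.142·y = -1181.886996
  11.796·x − 8.624·y = 218.318497
det = 109.732·-8.624 − 72.142·11.796 = -1797.315800
x = (-1181.886996·-8.624 − 72.142·218.318497) / -1797.315800 = 3.092022
y = (109.732·218.318497 − -1181.886996·11.796) / -1797.315800 = -21.085924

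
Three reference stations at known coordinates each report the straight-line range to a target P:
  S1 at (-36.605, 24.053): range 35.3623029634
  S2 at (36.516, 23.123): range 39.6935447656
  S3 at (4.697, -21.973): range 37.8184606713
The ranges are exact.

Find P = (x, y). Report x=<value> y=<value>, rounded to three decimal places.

eq1: (x + 36.605)² + (y − 24.053)² = 35.3623029634²
eq2: (x − 36.516)² + (y − 23.123)² = 39.6935447656²
eq3: (x − 4.697)² + (y + 21.973)² = 37.8184606713²
eq2−eq1, eq2−eq3 (x²,y² cancel):
  -146.242·x + 1.860·y = 375.466474
  -63.638·x − 90.192·y = -1217.875318
det = -146.242·-90.192 − 1.860·-63.638 = 13308.225144
x = (375.466474·-90.192 − 1.860·-1217.875318) / 13308.225144 = -2.374383
y = (-146.242·-1217.875318 − 375.466474·-63.638) / 13308.225144 = 15.178467

x=-2.374 y=15.178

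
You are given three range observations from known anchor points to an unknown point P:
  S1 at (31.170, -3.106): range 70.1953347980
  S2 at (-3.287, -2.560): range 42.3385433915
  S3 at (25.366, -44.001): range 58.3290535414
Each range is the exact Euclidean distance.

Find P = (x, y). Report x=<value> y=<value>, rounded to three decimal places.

x=-32.036 y=-33.642

eq1: (x − 31.170)² + (y + 3.106)² = 70.1953347980²
eq2: (x + 3.287)² + (y + 2.560)² = 42.3385433915²
eq3: (x − 25.366)² + (y + 44.001)² = 58.3290535414²
eq1−eq3, eq1−eq2 (x²,y² cancel):
  -11.608·x − 81.790·y = 3123.412361
  -68.914·x + 1.092·y = 2170.974604
det = -11.608·1.092 − -81.790·-68.914 = -5649.151996
x = (3123.412361·1.092 − -81.790·2170.974604) / -5649.151996 = -32.035743
y = (-11.608·2170.974604 − 3123.412361·-68.914) / -5649.151996 = -33.641539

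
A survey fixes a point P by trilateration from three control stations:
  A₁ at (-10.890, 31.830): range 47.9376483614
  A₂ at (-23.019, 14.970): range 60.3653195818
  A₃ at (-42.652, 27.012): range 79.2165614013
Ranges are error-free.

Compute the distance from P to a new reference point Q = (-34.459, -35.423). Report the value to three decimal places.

93.119

eq1: (x + 10.890)² + (y − 31.830)² = 47.9376483614²
eq2: (x + 23.019)² + (y − 14.970)² = 60.3653195818²
eq3: (x + 42.652)² + (y − 27.012)² = 79.2165614013²
eq3−eq2, eq3−eq1 (x²,y² cancel):
  39.266·x − 24.084·y = 836.425805
  63.524·x + 9.636·y = 2560.145222
det = 39.266·9.636 − -24.084·63.524 = 1908.279192
x = (836.425805·9.636 − -24.084·2560.145222) / 1908.279192 = 36.534663
y = (39.266·2560.145222 − 836.425805·63.524) / 1908.279192 = 24.835752
|P − Q| = √((36.534663 − -34.459)² + (24.835752 − -35.423)²) = 93.119372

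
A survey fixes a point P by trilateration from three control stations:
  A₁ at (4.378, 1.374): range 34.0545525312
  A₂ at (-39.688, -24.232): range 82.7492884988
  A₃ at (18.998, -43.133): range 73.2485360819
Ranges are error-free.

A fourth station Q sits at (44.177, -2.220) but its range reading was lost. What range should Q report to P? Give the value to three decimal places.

38.682

eq1: (x − 4.378)² + (y − 1.374)² = 34.0545525312²
eq2: (x + 39.688)² + (y + 24.232)² = 82.7492884988²
eq3: (x − 18.998)² + (y + 43.133)² = 73.2485360819²
eq1−eq2, eq1−eq3 (x²,y² cancel):
  -88.132·x − 51.212·y = -3546.459791
  29.240·x − 89.014·y = -2005.310557
det = -88.132·-89.014 − -51.212·29.240 = 9342.420728
x = (-3546.459791·-89.014 − -51.212·-2005.310557) / 9342.420728 = 22.798011
y = (-88.132·-2005.310557 − -3546.459791·29.240) / 9342.420728 = 30.016901
|P − Q| = √((22.798011 − 44.177)² + (30.016901 − -2.220)²) = 38.681765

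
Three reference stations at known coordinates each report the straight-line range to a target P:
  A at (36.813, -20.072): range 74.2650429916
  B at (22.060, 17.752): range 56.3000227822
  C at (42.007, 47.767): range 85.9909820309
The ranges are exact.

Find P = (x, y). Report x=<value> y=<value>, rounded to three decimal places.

x=-32.898 y=5.534

eq1: (x − 36.813)² + (y + 20.072)² = 74.2650429916²
eq2: (x − 22.060)² + (y − 17.752)² = 56.3000227822²
eq3: (x − 42.007)² + (y − 47.767)² = 85.9909820309²
eq2−eq3, eq2−eq1 (x²,y² cancel):
  39.894·x + 60.030·y = -980.259191
  29.506·x − 75.648·y = -1389.298996
det = 39.894·-75.648 − 60.030·29.506 = -4789.146492
x = (-980.259191·-75.648 − 60.030·-1389.298996) / -4789.146492 = -32.898193
y = (39.894·-1389.298996 − -980.259191·29.506) / -4789.146492 = 5.533589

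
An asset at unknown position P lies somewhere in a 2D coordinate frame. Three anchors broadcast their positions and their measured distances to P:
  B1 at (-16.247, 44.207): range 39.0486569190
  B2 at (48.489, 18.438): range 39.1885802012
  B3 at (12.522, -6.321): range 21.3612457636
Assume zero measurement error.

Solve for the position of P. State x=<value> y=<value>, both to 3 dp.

eq1: (x + 16.247)² + (y − 44.207)² = 39.0486569190²
eq2: (x − 48.489)² + (y − 18.438)² = 39.1885802012²
eq3: (x − 12.522)² + (y + 6.321)² = 21.3612457636²
eq1−eq2, eq1−eq3 (x²,y² cancel):
  129.472·x − 51.538·y = 461.971896
  57.538·x − 101.056·y = -952.973546
det = 129.472·-101.056 − -51.538·57.538 = -10118.528988
x = (461.971896·-101.056 − -51.538·-952.973546) / -10118.528988 = 9.467718
y = (129.472·-952.973546 − 461.971896·57.538) / -10118.528988 = 14.820764

x=9.468 y=14.821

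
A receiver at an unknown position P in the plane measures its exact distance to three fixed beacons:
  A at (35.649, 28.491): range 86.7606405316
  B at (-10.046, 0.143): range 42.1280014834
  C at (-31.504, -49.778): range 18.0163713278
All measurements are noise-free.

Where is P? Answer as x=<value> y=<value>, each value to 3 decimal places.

x=-15.431 y=-41.639

eq1: (x − 35.649)² + (y − 28.491)² = 86.7606405316²
eq2: (x + 10.046)² + (y − 0.143)² = 42.1280014834²
eq3: (x + 31.504)² + (y + 49.778)² = 18.0163713278²
eq3−eq1, eq3−eq2 (x²,y² cancel):
  134.306·x + 156.538·y = -8590.582128
  42.916·x + 99.842·y = -4819.587608
det = 134.306·99.842 − 156.538·42.916 = 6691.394844
x = (-8590.582128·99.842 − 156.538·-4819.587608) / 6691.394844 = -15.430609
y = (134.306·-4819.587608 − -8590.582128·42.916) / 6691.394844 = -41.639466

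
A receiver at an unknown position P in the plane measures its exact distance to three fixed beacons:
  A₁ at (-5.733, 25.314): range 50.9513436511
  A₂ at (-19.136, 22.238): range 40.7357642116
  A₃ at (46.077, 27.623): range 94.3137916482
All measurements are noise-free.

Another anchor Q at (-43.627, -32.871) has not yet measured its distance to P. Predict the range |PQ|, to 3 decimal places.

20.036

eq1: (x + 5.733)² + (y − 25.314)² = 50.9513436511²
eq2: (x + 19.136)² + (y − 22.238)² = 40.7357642116²
eq3: (x − 46.077)² + (y − 27.623)² = 94.3137916482²
eq2−eq3, eq2−eq1 (x²,y² cancel):
  130.426·x + 10.770·y = -5210.283891
  26.806·x + 6.152·y = -1123.686189
det = 130.426·6.152 − 10.770·26.806 = 513.680132
x = (-5210.283891·6.152 − 10.770·-1123.686189) / 513.680132 = -38.840448
y = (130.426·-1123.686189 − -5210.283891·26.806) / 513.680132 = -13.415012
|P − Q| = √((-38.840448 − -43.627)² + (-13.415012 − -32.871)²) = 20.036132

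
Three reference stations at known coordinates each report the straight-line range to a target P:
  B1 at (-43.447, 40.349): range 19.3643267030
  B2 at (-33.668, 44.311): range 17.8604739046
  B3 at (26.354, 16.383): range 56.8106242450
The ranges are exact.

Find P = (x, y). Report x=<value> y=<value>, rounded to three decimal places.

x=-29.465 y=26.952

eq1: (x + 43.447)² + (y − 40.349)² = 19.3643267030²
eq2: (x + 33.668)² + (y − 44.311)² = 17.8604739046²
eq3: (x − 26.354)² + (y − 16.383)² = 56.8106242450²
eq3−eq1, eq3−eq2 (x²,y² cancel):
  -139.602·x + 47.932·y = 5405.217483
  -120.044·x + 55.856·y = 5042.513439
det = -139.602·55.856 − 47.932·-120.044 = -2043.660304
x = (5405.217483·55.856 − 47.932·5042.513439) / -2043.660304 = -29.464815
y = (-139.602·5042.513439 − 5405.217483·-120.044) / -2043.660304 = 26.952147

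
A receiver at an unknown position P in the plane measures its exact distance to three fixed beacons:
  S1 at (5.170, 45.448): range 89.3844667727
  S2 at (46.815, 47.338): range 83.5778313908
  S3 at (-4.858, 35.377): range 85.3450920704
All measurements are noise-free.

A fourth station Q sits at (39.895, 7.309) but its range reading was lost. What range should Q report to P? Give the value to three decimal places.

43.439

eq1: (x − 5.170)² + (y − 45.448)² = 89.3844667727²
eq2: (x − 46.815)² + (y − 47.338)² = 83.5778313908²
eq3: (x + 4.858)² + (y − 35.377)² = 85.3450920704²
eq3−eq2, eq3−eq1 (x²,y² cancel):
  103.346·x + 23.922·y = 3455.929017
  20.056·x + 20.142·y = 111.319151
det = 103.346·20.142 − 23.922·20.056 = 1601.815500
x = (3455.929017·20.142 − 23.922·111.319151) / 1601.815500 = 41.794043
y = (103.346·111.319151 − 3455.929017·20.056) / 1601.815500 = -36.088877
|P − Q| = √((41.794043 − 39.895)² + (-36.088877 − 7.309)²) = 43.439408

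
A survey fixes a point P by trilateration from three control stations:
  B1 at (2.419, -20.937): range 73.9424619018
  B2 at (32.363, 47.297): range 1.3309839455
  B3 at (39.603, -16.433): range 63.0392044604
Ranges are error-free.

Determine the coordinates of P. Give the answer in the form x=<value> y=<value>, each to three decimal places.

x=33.225 y=46.283

eq1: (x − 2.419)² + (y + 20.937)² = 73.9424619018²
eq2: (x − 32.363)² + (y − 47.297)² = 1.3309839455²
eq3: (x − 39.603)² + (y + 16.433)² = 63.0392044604²
eq3−eq2, eq3−eq1 (x²,y² cancel):
  -14.480·x + 127.460·y = 5418.098661
  -74.368·x − 9.008·y = -2887.777941
det = -14.480·-9.008 − 127.460·-74.368 = 9609.381120
x = (5418.098661·-9.008 − 127.460·-2887.777941) / 9609.381120 = 33.224819
y = (-14.480·-2887.777941 − 5418.098661·-74.368) / 9609.381120 = 46.282709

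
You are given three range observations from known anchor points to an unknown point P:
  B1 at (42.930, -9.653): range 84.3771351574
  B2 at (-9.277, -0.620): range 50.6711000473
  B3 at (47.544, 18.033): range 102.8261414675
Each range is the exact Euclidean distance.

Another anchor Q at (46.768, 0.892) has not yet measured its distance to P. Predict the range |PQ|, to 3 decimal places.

eq1: (x − 42.930)² + (y + 9.653)² = 84.3771351574²
eq2: (x + 9.277)² + (y + 0.620)² = 50.6711000473²
eq3: (x − 47.544)² + (y − 18.033)² = 102.8261414675²
eq3−eq2, eq3−eq1 (x²,y² cancel):
  -113.642·x − 37.306·y = 5506.481093
  -9.228·x − 55.372·y = 2804.258716
det = -113.642·-55.372 − -37.306·-9.228 = 5948.325056
x = (5506.481093·-55.372 − -37.306·2804.258716) / 5948.325056 = -33.671528
y = (-113.642·2804.258716 − 5506.481093·-9.228) / 5948.325056 = -45.032469
|P − Q| = √((-33.671528 − 46.768)² + (-45.032469 − 0.892)²) = 92.625993

92.626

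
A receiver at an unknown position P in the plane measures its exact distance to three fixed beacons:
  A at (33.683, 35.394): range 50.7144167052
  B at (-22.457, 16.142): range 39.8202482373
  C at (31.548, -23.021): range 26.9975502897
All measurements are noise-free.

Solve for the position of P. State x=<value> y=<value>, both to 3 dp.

x=8.653 y=-8.713

eq1: (x − 33.683)² + (y − 35.394)² = 50.7144167052²
eq2: (x + 22.457)² + (y − 16.142)² = 39.8202482373²
eq3: (x − 31.548)² + (y + 23.021)² = 26.9975502897²
eq2−eq3, eq2−eq1 (x²,y² cancel):
  108.010·x − 78.326·y = 1617.146180
  112.280·x + 38.504·y = 636.098820
det = 108.010·38.504 − -78.326·112.280 = 12953.260320
x = (1617.146180·38.504 − -78.326·636.098820) / 12953.260320 = 8.653395
y = (108.010·636.098820 − 1617.146180·112.280) / 12953.260320 = -8.713493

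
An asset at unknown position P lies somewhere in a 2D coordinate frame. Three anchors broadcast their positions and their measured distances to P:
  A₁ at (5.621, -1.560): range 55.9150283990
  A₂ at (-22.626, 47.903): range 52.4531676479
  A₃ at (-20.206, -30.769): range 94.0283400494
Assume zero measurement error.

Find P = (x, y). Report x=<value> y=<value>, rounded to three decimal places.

eq1: (x − 5.621)² + (y + 1.560)² = 55.9150283990²
eq2: (x + 22.626)² + (y − 47.903)² = 52.4531676479²
eq3: (x + 20.206)² + (y + 30.769)² = 94.0283400494²
eq1−eq3, eq1−eq2 (x²,y² cancel):
  -51.654·x − 58.418·y = -4393.853776
  -56.494·x + 98.926·y = 3147.759649
det = -51.654·98.926 − -58.418·-56.494 = -8410.190096
x = (-4393.853776·98.926 − -58.418·3147.759649) / -8410.190096 = 29.818655
y = (-51.654·3147.759649 − -4393.853776·-56.494) / -8410.190096 = 48.847975

x=29.819 y=48.848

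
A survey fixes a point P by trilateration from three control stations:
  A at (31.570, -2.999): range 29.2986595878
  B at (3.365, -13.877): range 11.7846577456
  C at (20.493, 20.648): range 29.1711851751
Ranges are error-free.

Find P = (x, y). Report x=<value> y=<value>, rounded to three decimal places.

eq1: (x − 31.570)² + (y + 2.999)² = 29.2986595878²
eq2: (x − 3.365)² + (y + 13.877)² = 11.7846577456²
eq3: (x − 20.493)² + (y − 20.648)² = 29.1711851751²
eq1−eq2, eq1−eq3 (x²,y² cancel):
  -56.410·x − 21.756·y = -82.231252
  -22.154·x + 47.294·y = -151.902539
det = -56.410·47.294 − -21.756·-22.154 = -3149.836964
x = (-82.231252·47.294 − -21.756·-151.902539) / -3149.836964 = 2.283876
y = (-56.410·-151.902539 − -82.231252·-22.154) / -3149.836964 = -2.142038

x=2.284 y=-2.142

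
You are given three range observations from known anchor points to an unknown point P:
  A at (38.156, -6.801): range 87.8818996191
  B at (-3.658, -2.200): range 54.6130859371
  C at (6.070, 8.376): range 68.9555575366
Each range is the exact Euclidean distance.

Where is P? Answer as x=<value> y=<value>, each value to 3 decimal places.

x=-43.317 y=-39.747

eq1: (x − 38.156)² + (y + 6.801)² = 87.8818996191²
eq2: (x + 3.658)² + (y + 2.200)² = 54.6130859371²
eq3: (x − 6.070)² + (y − 8.376)² = 68.9555575366²
eq1−eq3, eq1−eq2 (x²,y² cancel):
  -64.172·x + 30.354·y = 1573.227704
  -83.628·x + 9.202·y = 3256.726152
det = -64.172·9.202 − 30.354·-83.628 = 1947.933568
x = (1573.227704·9.202 − 30.354·3256.726152) / 1947.933568 = -43.316582
y = (-64.172·3256.726152 − 1573.227704·-83.628) / 1947.933568 = -39.747117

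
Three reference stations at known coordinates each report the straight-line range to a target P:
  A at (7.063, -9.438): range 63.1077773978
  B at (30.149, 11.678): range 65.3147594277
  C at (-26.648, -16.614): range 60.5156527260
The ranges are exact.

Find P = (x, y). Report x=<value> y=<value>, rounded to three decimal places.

x=-26.663 y=43.902

eq1: (x − 7.063)² + (y + 9.438)² = 63.1077773978²
eq2: (x − 30.149)² + (y − 11.678)² = 65.3147594277²
eq3: (x + 26.648)² + (y + 16.614)² = 60.5156527260²
eq2−eq1, eq2−eq3 (x²,y² cancel):
  -46.172·x − 42.232·y = -622.949841
  -113.594·x − 56.584·y = 544.676589
det = -46.172·-56.584 − -42.232·-113.594 = -2184.705360
x = (-622.949841·-56.584 − -42.232·544.676589) / -2184.705360 = -26.663447
y = (-46.172·544.676589 − -622.949841·-113.594) / -2184.705360 = 43.901651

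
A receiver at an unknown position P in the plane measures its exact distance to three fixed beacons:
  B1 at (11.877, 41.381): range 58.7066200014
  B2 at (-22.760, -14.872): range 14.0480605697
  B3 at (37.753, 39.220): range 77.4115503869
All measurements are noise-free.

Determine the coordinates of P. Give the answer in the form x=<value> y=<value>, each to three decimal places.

x=-27.898 y=-1.797

eq1: (x − 11.877)² + (y − 41.381)² = 58.7066200014²
eq2: (x + 22.760)² + (y + 14.872)² = 14.0480605697²
eq3: (x − 37.753)² + (y − 39.220)² = 77.4115503869²
eq1−eq3, eq1−eq2 (x²,y² cancel):
  51.752·x − 4.322·y = -1436.033782
  -69.274·x − 112.506·y = 2134.862920
det = 51.752·-112.506 − -4.322·-69.274 = -6121.812740
x = (-1436.033782·-112.506 − -4.322·2134.862920) / -6121.812740 = -27.898484
y = (51.752·2134.862920 − -1436.033782·-69.274) / -6121.812740 = -1.797445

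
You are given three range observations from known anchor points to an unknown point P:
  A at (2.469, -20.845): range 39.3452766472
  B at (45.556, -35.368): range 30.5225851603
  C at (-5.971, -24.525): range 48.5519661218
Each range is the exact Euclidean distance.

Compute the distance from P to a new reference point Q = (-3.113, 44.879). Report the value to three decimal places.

eq1: (x − 2.469)² + (y + 20.845)² = 39.3452766472²
eq2: (x − 45.556)² + (y + 35.368)² = 30.5225851603²
eq3: (x + 5.971)² + (y + 24.525)² = 48.5519661218²
eq1−eq2, eq1−eq3 (x²,y² cancel):
  86.174·x − 29.046·y = 3502.057164
  -16.880·x − 7.360·y = -612.724140
det = 86.174·-7.360 − -29.046·-16.880 = -1124.537120
x = (3502.057164·-7.360 − -29.046·-612.724140) / -1124.537120 = 38.746899
y = (86.174·-612.724140 − 3502.057164·-16.880) / -1124.537120 = -5.614608
|P − Q| = √((38.746899 − -3.113)² + (-5.614608 − 44.879)²) = 65.588532

65.589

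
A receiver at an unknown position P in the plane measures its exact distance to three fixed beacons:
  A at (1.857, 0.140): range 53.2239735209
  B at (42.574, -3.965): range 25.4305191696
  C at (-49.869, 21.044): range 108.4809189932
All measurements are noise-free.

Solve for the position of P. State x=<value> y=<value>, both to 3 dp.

x=46.317 y=-29.118

eq1: (x − 1.857)² + (y − 0.140)² = 53.2239735209²
eq2: (x − 42.574)² + (y + 3.965)² = 25.4305191696²
eq3: (x + 49.869)² + (y − 21.044)² = 108.4809189932²
eq2−eq3, eq2−eq1 (x²,y² cancel):
  -184.886·x + 50.018·y = -10019.898084
  -81.434·x + 8.210·y = -4010.878704
det = -184.886·8.210 − 50.018·-81.434 = 2555.251752
x = (-10019.898084·8.210 − 50.018·-4010.878704) / 2555.251752 = 46.317459
y = (-184.886·-4010.878704 − -10019.898084·-81.434) / 2555.251752 = -29.118485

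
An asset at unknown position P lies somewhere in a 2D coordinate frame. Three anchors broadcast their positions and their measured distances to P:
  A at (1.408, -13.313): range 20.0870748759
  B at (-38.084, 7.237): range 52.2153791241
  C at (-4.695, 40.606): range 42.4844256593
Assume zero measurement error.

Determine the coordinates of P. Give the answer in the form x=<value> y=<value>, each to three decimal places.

x=13.908 y=2.411

eq1: (x − 1.408)² + (y + 13.313)² = 20.0870748759²
eq2: (x + 38.084)² + (y − 7.237)² = 52.2153791241²
eq3: (x + 4.695)² + (y − 40.606)² = 42.4844256593²
eq1−eq3, eq1−eq2 (x²,y² cancel):
  -12.206·x + 107.838·y = 90.235981
  -78.984·x + 41.100·y = -999.408448
det = -12.206·41.100 − 107.838·-78.984 = 8015.809992
x = (90.235981·41.100 − 107.838·-999.408448) / 8015.809992 = 13.907878
y = (-12.206·-999.408448 − 90.235981·-78.984) / 8015.809992 = 2.410983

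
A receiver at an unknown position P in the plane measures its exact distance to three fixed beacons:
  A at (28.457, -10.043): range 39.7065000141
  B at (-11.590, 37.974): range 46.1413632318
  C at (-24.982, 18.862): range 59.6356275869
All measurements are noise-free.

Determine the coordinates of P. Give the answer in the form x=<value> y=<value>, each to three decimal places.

x=33.731 y=29.312

eq1: (x − 28.457)² + (y + 10.043)² = 39.7065000141²
eq2: (x + 11.590)² + (y − 37.974)² = 46.1413632318²
eq3: (x + 24.982)² + (y − 18.862)² = 59.6356275869²
eq3−eq2, eq3−eq1 (x²,y² cancel):
  26.784·x + 38.224·y = 2023.860085
  106.878·x − 57.810·y = 1910.589264
det = 26.784·-57.810 − 38.224·106.878 = -5633.687712
x = (2023.860085·-57.810 − 38.224·1910.589264) / -5633.687712 = 33.730964
y = (26.784·1910.589264 − 2023.860085·106.878) / -5633.687712 = 29.311688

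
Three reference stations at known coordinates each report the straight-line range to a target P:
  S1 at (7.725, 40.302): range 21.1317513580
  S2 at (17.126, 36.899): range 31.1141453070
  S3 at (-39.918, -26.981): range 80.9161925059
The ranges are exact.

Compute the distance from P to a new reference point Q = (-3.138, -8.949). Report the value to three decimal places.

58.390

eq1: (x − 7.725)² + (y − 40.302)² = 21.1317513580²
eq2: (x − 17.126)² + (y − 36.899)² = 31.1141453070²
eq3: (x + 39.918)² + (y + 26.981)² = 80.9161925059²
eq2−eq1, eq2−eq3 (x²,y² cancel):
  -18.802·x + 6.806·y = 550.629875
  -114.088·x − 127.760·y = -4912.755163
det = -18.802·-127.760 − 6.806·-114.088 = 3178.626448
x = (550.629875·-127.760 − 6.806·-4912.755163) / 3178.626448 = -11.612645
y = (-18.802·-4912.755163 − 550.629875·-114.088) / 3178.626448 = 48.822939
|P − Q| = √((-11.612645 − -3.138)² + (48.822939 − -8.949)²) = 58.390209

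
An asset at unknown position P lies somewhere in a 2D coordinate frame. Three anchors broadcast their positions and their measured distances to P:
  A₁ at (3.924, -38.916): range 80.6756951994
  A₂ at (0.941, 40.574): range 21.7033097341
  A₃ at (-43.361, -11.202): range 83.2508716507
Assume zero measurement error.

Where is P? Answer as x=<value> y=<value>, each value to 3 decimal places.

x=22.621 y=39.563

eq1: (x − 3.924)² + (y + 38.916)² = 80.6756951994²
eq2: (x − 0.941)² + (y − 40.574)² = 21.7033097341²
eq3: (x + 43.361)² + (y + 11.202)² = 83.2508716507²
eq3−eq2, eq3−eq1 (x²,y² cancel):
  88.604·x + 103.552·y = 6101.147809
  94.570·x − 55.428·y = -53.668458
det = 88.604·-55.428 − 103.552·94.570 = -14704.055152
x = (6101.147809·-55.428 − 103.552·-53.668458) / -14704.055152 = 22.620763
y = (88.604·-53.668458 − 6101.147809·94.570) / -14704.055152 = 39.563289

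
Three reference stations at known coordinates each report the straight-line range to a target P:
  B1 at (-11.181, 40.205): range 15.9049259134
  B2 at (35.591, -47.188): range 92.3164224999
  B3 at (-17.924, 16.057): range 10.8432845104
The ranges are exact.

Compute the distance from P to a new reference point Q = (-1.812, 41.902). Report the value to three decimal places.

23.418

eq1: (x + 11.181)² + (y − 40.205)² = 15.9049259134²
eq2: (x − 35.591)² + (y + 47.188)² = 92.3164224999²
eq3: (x + 17.924)² + (y − 16.057)² = 10.8432845104²
eq2−eq3, eq2−eq1 (x²,y² cancel):
  -107.030·x + 126.490·y = 5490.415444
  -93.544·x + 174.786·y = 6517.385356
det = -107.030·174.786 − 126.490·-93.544 = -6874.965020
x = (5490.415444·174.786 − 126.490·6517.385356) / -6874.965020 = -19.674817
y = (-107.030·6517.385356 − 5490.415444·-93.544) / -6874.965020 = 26.758003
|P − Q| = √((-19.674817 − -1.812)² + (26.758003 − 41.902)²) = 23.418388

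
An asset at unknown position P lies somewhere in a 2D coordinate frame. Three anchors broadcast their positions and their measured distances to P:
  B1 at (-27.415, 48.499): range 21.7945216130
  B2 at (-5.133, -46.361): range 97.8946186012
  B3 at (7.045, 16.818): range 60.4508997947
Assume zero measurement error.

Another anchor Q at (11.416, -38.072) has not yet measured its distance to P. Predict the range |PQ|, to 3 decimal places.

eq1: (x + 27.415)² + (y − 48.499)² = 21.7945216130²
eq2: (x + 5.133)² + (y + 46.361)² = 97.8946186012²
eq3: (x − 7.045)² + (y − 16.818)² = 60.4508997947²
eq3−eq2, eq3−eq1 (x²,y² cancel):
  -24.356·x − 126.358·y = -4085.832204
  -68.920·x + 63.362·y = 5950.568191
det = -24.356·63.362 − -126.358·-68.920 = -10251.838232
x = (-4085.832204·63.362 − -126.358·5950.568191) / -10251.838232 = -48.090438
y = (-24.356·5950.568191 − -4085.832204·-68.920) / -10251.838232 = 41.604987
|P − Q| = √((-48.090438 − 11.416)² + (41.604987 − -38.072)²) = 99.445656

99.446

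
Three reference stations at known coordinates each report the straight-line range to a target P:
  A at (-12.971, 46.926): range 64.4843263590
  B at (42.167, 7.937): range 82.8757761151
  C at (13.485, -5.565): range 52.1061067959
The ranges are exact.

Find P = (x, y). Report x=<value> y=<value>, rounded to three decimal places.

eq1: (x + 12.971)² + (y − 46.926)² = 64.4843263590²
eq2: (x − 42.167)² + (y − 7.937)² = 82.8757761151²
eq3: (x − 13.485)² + (y + 5.565)² = 52.1061067959²
eq2−eq1, eq2−eq3 (x²,y² cancel):
  -110.276·x + 77.978·y = 3239.410380
  -57.364·x − 27.004·y = 2525.110493
det = -110.276·-27.004 − 77.978·-57.364 = 7451.023096
x = (3239.410380·-27.004 − 77.978·2525.110493) / 7451.023096 = -38.166585
y = (-110.276·2525.110493 − 3239.410380·-57.364) / 7451.023096 = -12.432326

x=-38.167 y=-12.432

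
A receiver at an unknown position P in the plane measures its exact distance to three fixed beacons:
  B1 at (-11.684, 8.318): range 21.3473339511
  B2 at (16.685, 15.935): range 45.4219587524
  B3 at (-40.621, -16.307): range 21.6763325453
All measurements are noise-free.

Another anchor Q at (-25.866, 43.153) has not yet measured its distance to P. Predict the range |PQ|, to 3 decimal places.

eq1: (x + 11.684)² + (y − 8.318)² = 21.3473339511²
eq2: (x − 16.685)² + (y − 15.935)² = 45.4219587524²
eq3: (x + 40.621)² + (y + 16.307)² = 21.6763325453²
eq1−eq3, eq1−eq2 (x²,y² cancel):
  -57.874·x − 49.250·y = 1696.124184
  56.738·x + 15.234·y = -1280.837200
det = -57.874·15.234 − -49.250·56.738 = 1912.693984
x = (1696.124184·15.234 − -49.250·-1280.837200) / 1912.693984 = -19.471215
y = (-57.874·-1280.837200 − 1696.124184·56.738) / 1912.693984 = -11.558316
|P − Q| = √((-19.471215 − -25.866)² + (-11.558316 − 43.153)²) = 55.083767

55.084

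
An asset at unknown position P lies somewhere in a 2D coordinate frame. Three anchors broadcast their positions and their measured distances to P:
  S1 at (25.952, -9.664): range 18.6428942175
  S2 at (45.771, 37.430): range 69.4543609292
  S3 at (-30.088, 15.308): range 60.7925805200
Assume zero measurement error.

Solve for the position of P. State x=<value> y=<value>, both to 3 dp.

x=15.394 y=-25.029

eq1: (x − 25.952)² + (y + 9.664)² = 18.6428942175²
eq2: (x − 45.771)² + (y − 37.430)² = 69.4543609292²
eq3: (x + 30.088)² + (y − 15.308)² = 60.7925805200²
eq2−eq1, eq2−eq3 (x²,y² cancel):
  -39.638·x − 94.188·y = 1747.260606
  -151.718·x − 44.244·y = -1228.196327
det = -39.638·-44.244 − -94.188·-151.718 = -12536.271312
x = (1747.260606·-44.244 − -94.188·-1228.196327) / -12536.271312 = 15.394303
y = (-39.638·-1228.196327 − 1747.260606·-151.718) / -12536.271312 = -25.029303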